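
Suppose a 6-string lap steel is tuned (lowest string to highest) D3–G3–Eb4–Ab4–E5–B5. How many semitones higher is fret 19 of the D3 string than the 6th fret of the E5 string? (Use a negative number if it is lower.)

D3 at fret 19 → A4 (MIDI 69); E5 at fret 6 → Bb5 (MIDI 82).
69 − 82 = -13, so the two pitches are 13 semitones apart.

-13 semitones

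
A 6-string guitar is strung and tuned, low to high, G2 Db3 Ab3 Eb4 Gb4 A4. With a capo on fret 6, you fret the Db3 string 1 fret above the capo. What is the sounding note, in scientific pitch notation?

Ab3

The capo raises the open Db3 by 6 semitones to G3; fretting 1 more gives Db3 + 6 + 1 = Db3 + 7 semitones = Ab3.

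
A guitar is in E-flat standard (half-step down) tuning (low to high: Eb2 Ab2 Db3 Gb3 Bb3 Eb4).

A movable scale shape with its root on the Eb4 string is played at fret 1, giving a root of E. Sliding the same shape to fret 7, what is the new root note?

Moving from fret 1 to fret 7 shifts the root by 6 semitones.
E up 6 semitones is Bb.

Bb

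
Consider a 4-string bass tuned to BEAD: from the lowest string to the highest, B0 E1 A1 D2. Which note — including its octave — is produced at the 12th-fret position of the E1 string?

E2

E1 is MIDI 28. Adding 12 gives 40, which is E2.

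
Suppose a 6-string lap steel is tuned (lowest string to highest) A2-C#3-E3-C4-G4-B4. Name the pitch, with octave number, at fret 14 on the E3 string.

E3 is MIDI 52. Adding 14 gives 66, which is F#4.
(Equivalently spelled Gb4.)

F#4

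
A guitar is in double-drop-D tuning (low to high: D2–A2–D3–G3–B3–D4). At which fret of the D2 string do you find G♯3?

18

G♯3 is 18 semitones above the open D2 (D–D#–E–F–…–F#–G–G#), so it sits at fret 18.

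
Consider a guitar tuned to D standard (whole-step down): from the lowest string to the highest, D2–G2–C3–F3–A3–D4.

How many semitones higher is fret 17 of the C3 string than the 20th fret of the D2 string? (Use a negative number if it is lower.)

C3 at fret 17 → F4 (MIDI 65); D2 at fret 20 → A#3 (MIDI 58).
65 − 58 = 7, so the two pitches are 7 semitones apart.

7 semitones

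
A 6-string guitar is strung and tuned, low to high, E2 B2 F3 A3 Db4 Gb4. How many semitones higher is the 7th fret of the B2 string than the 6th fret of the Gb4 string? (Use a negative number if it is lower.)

B2 at fret 7 → Gb3 (MIDI 54); Gb4 at fret 6 → C5 (MIDI 72).
54 − 72 = -18, so the two pitches are 18 semitones apart.

-18 semitones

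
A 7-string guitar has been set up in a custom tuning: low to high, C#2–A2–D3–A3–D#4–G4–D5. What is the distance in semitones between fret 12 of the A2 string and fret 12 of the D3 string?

5 semitones

A2 at fret 12 → A3 (MIDI 57); D3 at fret 12 → D4 (MIDI 62).
57 − 62 = -5, so the two pitches are 5 semitones apart, with D4 the higher.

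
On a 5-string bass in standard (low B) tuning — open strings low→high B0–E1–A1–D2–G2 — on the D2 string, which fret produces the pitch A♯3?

20

A♯3 is 20 semitones above the open D2 (D–D#–E–F–…–G#–A–A#), so it sits at fret 20.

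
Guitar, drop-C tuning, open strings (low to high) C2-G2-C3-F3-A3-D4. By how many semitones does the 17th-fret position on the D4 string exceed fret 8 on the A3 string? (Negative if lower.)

14 semitones

D4 at fret 17 → G5 (MIDI 79); A3 at fret 8 → F4 (MIDI 65).
79 − 65 = 14, so the two pitches are 14 semitones apart.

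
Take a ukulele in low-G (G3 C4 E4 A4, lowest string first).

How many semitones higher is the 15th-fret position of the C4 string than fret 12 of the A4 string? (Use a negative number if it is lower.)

C4 at fret 15 → D♯5 (MIDI 75); A4 at fret 12 → A5 (MIDI 81).
75 − 81 = -6, so the two pitches are 6 semitones apart.

-6 semitones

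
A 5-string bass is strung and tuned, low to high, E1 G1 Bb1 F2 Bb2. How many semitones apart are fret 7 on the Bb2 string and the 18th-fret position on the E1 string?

7 semitones

Bb2 at fret 7 → F3 (MIDI 53); E1 at fret 18 → Bb2 (MIDI 46).
53 − 46 = 7, so the two pitches are 7 semitones apart, with F3 the higher.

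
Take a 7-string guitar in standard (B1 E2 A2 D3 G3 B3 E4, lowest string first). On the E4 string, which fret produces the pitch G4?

G4 is 3 semitones above the open E4 (E–F–F#–G), so it sits at fret 3.

3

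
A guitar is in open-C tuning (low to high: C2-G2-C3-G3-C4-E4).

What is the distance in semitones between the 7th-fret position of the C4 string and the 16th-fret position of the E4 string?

C4 at fret 7 → G4 (MIDI 67); E4 at fret 16 → G♯5 (MIDI 80).
67 − 80 = -13, so the two pitches are 13 semitones apart, with G♯5 the higher.

13 semitones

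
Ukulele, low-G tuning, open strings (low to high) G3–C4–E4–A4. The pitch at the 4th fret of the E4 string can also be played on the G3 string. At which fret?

E4 at fret 4 is E4 + 4 semitones = G♯4.
The open G3 string is 9 semitones below the open E4, so the same pitch on the G3 string lies at fret 4 + 9 = 13.

13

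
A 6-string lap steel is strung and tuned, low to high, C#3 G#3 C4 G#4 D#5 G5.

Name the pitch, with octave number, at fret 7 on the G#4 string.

D#5

The open G#4 string plus 7 semitones: G#–A–A#–B–C–C#–D–D#.
The walk passes from B into C once, so the octave number goes from 4 to 5.
(Equivalently spelled Eb5.)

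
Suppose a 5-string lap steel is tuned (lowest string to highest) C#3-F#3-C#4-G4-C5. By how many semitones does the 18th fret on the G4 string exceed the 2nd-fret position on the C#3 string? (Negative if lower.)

34 semitones

G4 at fret 18 → C#6 (MIDI 85); C#3 at fret 2 → D#3 (MIDI 51).
85 − 51 = 34, so the two pitches are 34 semitones apart.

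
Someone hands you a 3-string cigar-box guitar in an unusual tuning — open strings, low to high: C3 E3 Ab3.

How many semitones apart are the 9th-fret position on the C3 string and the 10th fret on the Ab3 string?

C3 at fret 9 → A3 (MIDI 57); Ab3 at fret 10 → Gb4 (MIDI 66).
57 − 66 = -9, so the two pitches are 9 semitones apart, with Gb4 the higher.

9 semitones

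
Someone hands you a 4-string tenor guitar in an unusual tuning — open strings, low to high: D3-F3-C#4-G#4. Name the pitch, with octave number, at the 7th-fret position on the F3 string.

C4

F3 is MIDI 53. Adding 7 gives 60, which is C4.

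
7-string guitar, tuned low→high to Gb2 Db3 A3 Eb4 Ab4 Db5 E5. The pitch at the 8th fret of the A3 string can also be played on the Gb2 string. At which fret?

23

Fret 8 on A3 is MIDI 57 + 8 = 65 (F4). On the Gb2 string (open MIDI 42), that pitch is 65 − 42 = fret 23.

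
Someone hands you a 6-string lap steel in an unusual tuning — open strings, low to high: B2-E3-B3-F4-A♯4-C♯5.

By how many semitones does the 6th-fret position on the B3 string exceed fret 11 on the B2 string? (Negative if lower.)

7 semitones

B3 at fret 6 → F4 (MIDI 65); B2 at fret 11 → A♯3 (MIDI 58).
65 − 58 = 7, so the two pitches are 7 semitones apart.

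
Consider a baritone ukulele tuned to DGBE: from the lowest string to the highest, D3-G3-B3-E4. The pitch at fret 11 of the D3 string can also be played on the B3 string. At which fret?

D3 at fret 11 is D3 + 11 semitones = C#4.
The open B3 string is 9 semitones above the open D3, so the same pitch on the B3 string lies at fret 11 − 9 = 2.

2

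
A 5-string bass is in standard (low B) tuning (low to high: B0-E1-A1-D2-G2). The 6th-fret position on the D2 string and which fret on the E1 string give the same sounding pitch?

D2 at fret 6 is D2 + 6 semitones = G♯2.
The open E1 string is 10 semitones below the open D2, so the same pitch on the E1 string lies at fret 6 + 10 = 16.

16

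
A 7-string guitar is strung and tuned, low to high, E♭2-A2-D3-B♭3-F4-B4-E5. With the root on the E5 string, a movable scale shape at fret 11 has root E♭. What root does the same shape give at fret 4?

A♭

Moving from fret 11 to fret 4 shifts the root by -7 semitones.
E♭ down 7 semitones is A♭.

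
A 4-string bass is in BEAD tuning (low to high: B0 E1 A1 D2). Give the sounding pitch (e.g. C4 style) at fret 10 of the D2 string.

D2 is MIDI 38. Adding 10 gives 48, which is C3.

C3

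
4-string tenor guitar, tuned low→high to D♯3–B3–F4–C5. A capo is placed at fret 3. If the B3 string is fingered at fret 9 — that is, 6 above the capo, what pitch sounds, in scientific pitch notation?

The capo raises the open B3 by 3 semitones to D4; fretting 6 more gives B3 + 3 + 6 = B3 + 9 semitones = G♯4.
(Also written A♭.)

G♯4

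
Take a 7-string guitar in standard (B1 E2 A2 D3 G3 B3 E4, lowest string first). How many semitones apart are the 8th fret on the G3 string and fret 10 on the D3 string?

3 semitones

G3 at fret 8 → D#4 (MIDI 63); D3 at fret 10 → C4 (MIDI 60).
63 − 60 = 3, so the two pitches are 3 semitones apart, with D#4 the higher.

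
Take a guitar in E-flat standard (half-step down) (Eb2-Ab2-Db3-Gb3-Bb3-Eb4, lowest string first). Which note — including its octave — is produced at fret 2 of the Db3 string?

Each fret is one semitone, so Db3 + 2 = Eb3.
(Equivalently spelled D#3.)

Eb3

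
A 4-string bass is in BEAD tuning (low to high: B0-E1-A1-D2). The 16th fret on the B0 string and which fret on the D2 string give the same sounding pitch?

1

B0 at fret 16 is B0 + 16 semitones = D#2.
The open D2 string is 15 semitones above the open B0, so the same pitch on the D2 string lies at fret 16 − 15 = 1.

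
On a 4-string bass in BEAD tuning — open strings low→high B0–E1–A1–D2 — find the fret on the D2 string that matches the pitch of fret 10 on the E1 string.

0

Fret 10 on E1 is MIDI 28 + 10 = 38 (D2). On the D2 string (open MIDI 38), that pitch is 38 − 38 = fret 0.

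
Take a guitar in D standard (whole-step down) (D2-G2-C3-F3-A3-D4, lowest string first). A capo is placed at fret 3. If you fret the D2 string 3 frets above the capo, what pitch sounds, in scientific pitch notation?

The capo raises the open D2 by 3 semitones to F2; fretting 3 more gives D2 + 3 + 3 = D2 + 6 semitones = G#2.

G#2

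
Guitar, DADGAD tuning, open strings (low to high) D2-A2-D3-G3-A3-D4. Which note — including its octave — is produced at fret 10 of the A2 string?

G3

A2 is MIDI 45. Adding 10 gives 55, which is G3.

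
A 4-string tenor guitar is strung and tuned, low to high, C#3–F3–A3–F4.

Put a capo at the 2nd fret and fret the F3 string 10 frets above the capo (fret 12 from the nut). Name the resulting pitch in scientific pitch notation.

The capo raises the open F3 by 2 semitones to G3; fretting 10 more gives F3 + 2 + 10 = F3 + 12 semitones = F4.

F4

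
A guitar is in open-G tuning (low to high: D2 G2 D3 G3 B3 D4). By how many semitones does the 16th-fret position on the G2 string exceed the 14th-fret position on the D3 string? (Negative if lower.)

G2 at fret 16 → B3 (MIDI 59); D3 at fret 14 → E4 (MIDI 64).
59 − 64 = -5, so the two pitches are 5 semitones apart.

-5 semitones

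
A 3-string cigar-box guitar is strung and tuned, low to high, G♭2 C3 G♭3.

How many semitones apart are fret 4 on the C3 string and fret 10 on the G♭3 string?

C3 at fret 4 → E3 (MIDI 52); G♭3 at fret 10 → E4 (MIDI 64).
52 − 64 = -12, so the two pitches are 12 semitones apart, with E4 the higher.

12 semitones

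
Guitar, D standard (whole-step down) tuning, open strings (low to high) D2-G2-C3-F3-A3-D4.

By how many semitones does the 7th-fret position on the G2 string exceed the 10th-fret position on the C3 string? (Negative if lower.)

-8 semitones

G2 at fret 7 → D3 (MIDI 50); C3 at fret 10 → A#3 (MIDI 58).
50 − 58 = -8, so the two pitches are 8 semitones apart.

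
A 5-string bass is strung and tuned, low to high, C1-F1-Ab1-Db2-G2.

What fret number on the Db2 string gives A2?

8

A2 is 8 semitones above the open Db2 (Db–D–Eb–E–F–Gb–G–Ab–A), so it sits at fret 8.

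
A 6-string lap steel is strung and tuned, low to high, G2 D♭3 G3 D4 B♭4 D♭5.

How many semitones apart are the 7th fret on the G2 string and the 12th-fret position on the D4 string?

24 semitones

G2 at fret 7 → D3 (MIDI 50); D4 at fret 12 → D5 (MIDI 74).
50 − 74 = -24, so the two pitches are 24 semitones apart, with D5 the higher.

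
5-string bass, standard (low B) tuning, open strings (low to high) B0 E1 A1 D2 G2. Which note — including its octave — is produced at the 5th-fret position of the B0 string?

Each fret is one semitone, so B0 + 5 = E1.

E1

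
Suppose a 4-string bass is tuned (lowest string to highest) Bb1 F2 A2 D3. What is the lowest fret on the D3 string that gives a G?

From D3, count semitones up the chromatic scale until reaching G: D–Eb–E–F–Gb–G — 5 steps.

5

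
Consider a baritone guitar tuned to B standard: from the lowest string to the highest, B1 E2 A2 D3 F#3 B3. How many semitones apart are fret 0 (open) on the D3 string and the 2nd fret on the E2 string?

8 semitones

D3 at fret 0 → D3 (MIDI 50); E2 at fret 2 → F#2 (MIDI 42).
50 − 42 = 8, so the two pitches are 8 semitones apart, with D3 the higher.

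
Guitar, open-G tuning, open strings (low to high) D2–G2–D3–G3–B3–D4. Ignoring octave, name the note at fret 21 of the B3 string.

Each fret is one semitone, so B3 + 21 = G#.
(Equivalently spelled Ab.)

G#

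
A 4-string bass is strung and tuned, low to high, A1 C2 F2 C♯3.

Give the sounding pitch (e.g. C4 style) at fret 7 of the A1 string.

The open A1 string plus 7 semitones: A–A#–B–C–C#–D–D#–E.
The walk passes from B into C once, so the octave number goes from 1 to 2.

E2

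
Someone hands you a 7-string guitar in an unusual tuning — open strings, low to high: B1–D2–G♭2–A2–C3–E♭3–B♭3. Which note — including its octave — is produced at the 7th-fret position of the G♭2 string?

The open G♭2 string plus 7 semitones: Gb–G–Ab–A–Bb–B–C–Db.
The walk passes from B into C once, so the octave number goes from 2 to 3.
(Equivalently spelled C♯3.)

D♭3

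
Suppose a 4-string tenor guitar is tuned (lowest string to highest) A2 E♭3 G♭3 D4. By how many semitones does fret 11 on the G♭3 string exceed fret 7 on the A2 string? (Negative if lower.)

G♭3 at fret 11 → F4 (MIDI 65); A2 at fret 7 → E3 (MIDI 52).
65 − 52 = 13, so the two pitches are 13 semitones apart.

13 semitones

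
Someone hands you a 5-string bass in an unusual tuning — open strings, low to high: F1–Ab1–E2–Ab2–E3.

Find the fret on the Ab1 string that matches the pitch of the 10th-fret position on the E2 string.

18

Fret 10 on E2 is MIDI 40 + 10 = 50 (D3). On the Ab1 string (open MIDI 32), that pitch is 50 − 32 = fret 18.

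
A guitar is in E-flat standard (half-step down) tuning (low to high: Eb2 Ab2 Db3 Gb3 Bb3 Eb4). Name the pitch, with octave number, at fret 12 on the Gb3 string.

The open Gb3 string plus 12 semitones: Gb–G–Ab–A–…–E–F–Gb.
The walk passes from B into C once, so the octave number goes from 3 to 4.
(Equivalently spelled F#4.)

Gb4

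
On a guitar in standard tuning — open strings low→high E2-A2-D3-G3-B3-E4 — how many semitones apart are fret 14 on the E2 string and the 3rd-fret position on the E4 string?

E2 at fret 14 → F#3 (MIDI 54); E4 at fret 3 → G4 (MIDI 67).
54 − 67 = -13, so the two pitches are 13 semitones apart, with G4 the higher.

13 semitones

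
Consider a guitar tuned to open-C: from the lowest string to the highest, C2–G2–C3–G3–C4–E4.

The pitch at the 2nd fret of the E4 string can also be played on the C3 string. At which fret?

E4 at fret 2 is E4 + 2 semitones = F#4.
The open C3 string is 16 semitones below the open E4, so the same pitch on the C3 string lies at fret 2 + 16 = 18.

18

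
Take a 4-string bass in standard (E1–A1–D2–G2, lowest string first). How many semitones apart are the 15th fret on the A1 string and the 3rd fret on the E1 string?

17 semitones

A1 at fret 15 → C3 (MIDI 48); E1 at fret 3 → G1 (MIDI 31).
48 − 31 = 17, so the two pitches are 17 semitones apart, with C3 the higher.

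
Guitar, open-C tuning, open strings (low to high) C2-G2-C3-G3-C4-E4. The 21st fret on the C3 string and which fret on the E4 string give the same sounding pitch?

C3 at fret 21 is C3 + 21 semitones = A4.
The open E4 string is 16 semitones above the open C3, so the same pitch on the E4 string lies at fret 21 − 16 = 5.

5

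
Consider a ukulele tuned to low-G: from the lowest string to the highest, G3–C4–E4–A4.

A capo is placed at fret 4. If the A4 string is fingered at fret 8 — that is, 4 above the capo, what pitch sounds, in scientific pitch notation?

The capo raises the open A4 by 4 semitones to C#5; fretting 4 more gives A4 + 4 + 4 = A4 + 8 semitones = F5.

F5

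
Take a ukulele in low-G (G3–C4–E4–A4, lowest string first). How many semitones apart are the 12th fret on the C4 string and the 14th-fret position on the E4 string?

6 semitones

C4 at fret 12 → C5 (MIDI 72); E4 at fret 14 → F#5 (MIDI 78).
72 − 78 = -6, so the two pitches are 6 semitones apart, with F#5 the higher.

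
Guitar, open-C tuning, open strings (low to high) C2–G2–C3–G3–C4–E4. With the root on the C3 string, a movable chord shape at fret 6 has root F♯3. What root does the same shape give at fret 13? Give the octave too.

C♯4

Moving from fret 6 to fret 13 shifts the root by 7 semitones.
F♯3 up 7 semitones is C♯4.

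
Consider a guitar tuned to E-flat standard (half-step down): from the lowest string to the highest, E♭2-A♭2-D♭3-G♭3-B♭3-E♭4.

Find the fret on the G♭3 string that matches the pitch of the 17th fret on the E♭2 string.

E♭2 at fret 17 is E♭2 + 17 semitones = A♭3.
The open G♭3 string is 15 semitones above the open E♭2, so the same pitch on the G♭3 string lies at fret 17 − 15 = 2.

2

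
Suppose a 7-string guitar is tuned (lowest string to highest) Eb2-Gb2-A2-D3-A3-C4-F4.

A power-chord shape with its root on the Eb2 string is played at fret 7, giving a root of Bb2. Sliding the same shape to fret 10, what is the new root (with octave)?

Db3

Moving from fret 7 to fret 10 shifts the root by 3 semitones.
Bb2 up 3 semitones is Db3.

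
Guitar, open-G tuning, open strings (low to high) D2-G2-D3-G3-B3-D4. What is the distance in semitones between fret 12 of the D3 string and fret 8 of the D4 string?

8 semitones

D3 at fret 12 → D4 (MIDI 62); D4 at fret 8 → A#4 (MIDI 70).
62 − 70 = -8, so the two pitches are 8 semitones apart, with A#4 the higher.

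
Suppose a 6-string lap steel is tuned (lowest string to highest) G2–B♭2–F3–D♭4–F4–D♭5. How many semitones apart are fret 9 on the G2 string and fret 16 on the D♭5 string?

G2 at fret 9 → E3 (MIDI 52); D♭5 at fret 16 → F6 (MIDI 89).
52 − 89 = -37, so the two pitches are 37 semitones apart, with F6 the higher.

37 semitones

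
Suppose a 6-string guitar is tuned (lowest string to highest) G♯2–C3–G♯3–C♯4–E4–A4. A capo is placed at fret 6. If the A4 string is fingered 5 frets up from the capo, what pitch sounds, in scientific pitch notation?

The capo raises the open A4 by 6 semitones to D♯5; fretting 5 more gives A4 + 6 + 5 = A4 + 11 semitones = G♯5.

G♯5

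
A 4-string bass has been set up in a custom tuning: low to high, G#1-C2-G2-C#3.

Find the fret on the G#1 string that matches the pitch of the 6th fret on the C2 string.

10

C2 at fret 6 is C2 + 6 semitones = F#2.
The open G#1 string is 4 semitones below the open C2, so the same pitch on the G#1 string lies at fret 6 + 4 = 10.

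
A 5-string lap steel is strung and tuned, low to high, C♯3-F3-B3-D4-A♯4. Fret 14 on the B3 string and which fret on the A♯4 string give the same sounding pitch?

3

B3 at fret 14 is B3 + 14 semitones = C♯5.
The open A♯4 string is 11 semitones above the open B3, so the same pitch on the A♯4 string lies at fret 14 − 11 = 3.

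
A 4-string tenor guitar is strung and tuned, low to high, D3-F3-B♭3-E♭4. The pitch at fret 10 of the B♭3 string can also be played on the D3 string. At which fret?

Fret 10 on B♭3 is MIDI 58 + 10 = 68 (A♭4). On the D3 string (open MIDI 50), that pitch is 68 − 50 = fret 18.

18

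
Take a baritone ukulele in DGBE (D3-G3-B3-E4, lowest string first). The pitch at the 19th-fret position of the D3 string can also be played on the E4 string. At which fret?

5

Fret 19 on D3 is MIDI 50 + 19 = 69 (A4). On the E4 string (open MIDI 64), that pitch is 69 − 64 = fret 5.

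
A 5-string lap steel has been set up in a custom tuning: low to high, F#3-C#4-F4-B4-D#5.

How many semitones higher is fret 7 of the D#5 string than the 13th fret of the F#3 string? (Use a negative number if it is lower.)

15 semitones

D#5 at fret 7 → A#5 (MIDI 82); F#3 at fret 13 → G4 (MIDI 67).
82 − 67 = 15, so the two pitches are 15 semitones apart.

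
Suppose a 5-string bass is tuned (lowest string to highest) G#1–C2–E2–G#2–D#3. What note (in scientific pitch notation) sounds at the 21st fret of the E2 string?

C#4

Each fret is one semitone, so E2 + 21 = C#4.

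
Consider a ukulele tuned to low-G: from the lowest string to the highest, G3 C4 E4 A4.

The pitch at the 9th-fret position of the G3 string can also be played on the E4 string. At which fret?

0

G3 at fret 9 is G3 + 9 semitones = E4.
The open E4 string is 9 semitones above the open G3, so the same pitch on the E4 string lies at fret 9 − 9 = 0.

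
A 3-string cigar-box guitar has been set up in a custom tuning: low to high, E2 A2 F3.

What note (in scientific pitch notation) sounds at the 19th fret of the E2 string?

B3

The open E2 string plus 19 semitones: E–F–F#–G–…–A–A#–B.
The walk passes from B into C once, so the octave number goes from 2 to 3.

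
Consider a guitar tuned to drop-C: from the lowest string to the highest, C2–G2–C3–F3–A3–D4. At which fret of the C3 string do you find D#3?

3

D#3 is 3 semitones above the open C3 (C–C#–D–D#), so it sits at fret 3.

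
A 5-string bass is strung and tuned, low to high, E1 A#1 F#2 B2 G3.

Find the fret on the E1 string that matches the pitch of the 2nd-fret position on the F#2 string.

F#2 at fret 2 is F#2 + 2 semitones = G#2.
The open E1 string is 14 semitones below the open F#2, so the same pitch on the E1 string lies at fret 2 + 14 = 16.

16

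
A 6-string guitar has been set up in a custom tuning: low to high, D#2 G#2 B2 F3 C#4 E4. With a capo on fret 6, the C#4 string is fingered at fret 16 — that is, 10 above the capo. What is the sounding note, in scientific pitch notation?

F5

The capo raises the open C#4 by 6 semitones to G4; fretting 10 more gives C#4 + 6 + 10 = C#4 + 16 semitones = F5.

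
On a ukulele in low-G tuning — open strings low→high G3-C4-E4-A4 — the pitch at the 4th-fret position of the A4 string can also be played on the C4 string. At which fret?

13

Fret 4 on A4 is MIDI 69 + 4 = 73 (C#5). On the C4 string (open MIDI 60), that pitch is 73 − 60 = fret 13.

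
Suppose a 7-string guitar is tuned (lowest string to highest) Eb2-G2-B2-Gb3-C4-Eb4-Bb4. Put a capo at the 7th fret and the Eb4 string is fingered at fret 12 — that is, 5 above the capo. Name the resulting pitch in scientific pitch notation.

The capo raises the open Eb4 by 7 semitones to Bb4; fretting 5 more gives Eb4 + 7 + 5 = Eb4 + 12 semitones = Eb5.

Eb5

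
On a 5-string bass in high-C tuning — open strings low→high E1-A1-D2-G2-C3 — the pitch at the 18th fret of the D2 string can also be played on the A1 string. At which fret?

23

D2 at fret 18 is D2 + 18 semitones = G♯3.
The open A1 string is 5 semitones below the open D2, so the same pitch on the A1 string lies at fret 18 + 5 = 23.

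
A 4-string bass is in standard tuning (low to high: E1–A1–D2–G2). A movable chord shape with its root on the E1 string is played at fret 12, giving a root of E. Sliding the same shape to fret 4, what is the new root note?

G#

Moving from fret 12 to fret 4 shifts the root by -8 semitones.
E down 8 semitones is G#.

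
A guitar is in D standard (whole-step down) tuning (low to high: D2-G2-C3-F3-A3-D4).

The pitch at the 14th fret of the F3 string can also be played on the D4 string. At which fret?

5

Fret 14 on F3 is MIDI 53 + 14 = 67 (G4). On the D4 string (open MIDI 62), that pitch is 67 − 62 = fret 5.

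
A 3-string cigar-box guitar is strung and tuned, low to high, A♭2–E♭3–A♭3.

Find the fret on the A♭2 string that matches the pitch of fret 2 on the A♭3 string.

A♭3 at fret 2 is A♭3 + 2 semitones = B♭3.
The open A♭2 string is 12 semitones below the open A♭3, so the same pitch on the A♭2 string lies at fret 2 + 12 = 14.

14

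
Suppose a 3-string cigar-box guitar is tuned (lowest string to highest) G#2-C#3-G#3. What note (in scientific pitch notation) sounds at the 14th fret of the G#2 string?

A#3

Each fret is one semitone, so G#2 + 14 = A#3.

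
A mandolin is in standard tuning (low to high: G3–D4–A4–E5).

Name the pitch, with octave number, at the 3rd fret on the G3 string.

Each fret is one semitone, so G3 + 3 = A♯3.

A♯3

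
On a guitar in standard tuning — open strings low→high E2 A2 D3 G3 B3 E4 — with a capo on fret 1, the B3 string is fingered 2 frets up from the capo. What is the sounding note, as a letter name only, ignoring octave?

D

The capo raises the open B3 by 1 semitone to C4; fretting 2 more gives B3 + 1 + 2 = B3 + 3 semitones, landing on D.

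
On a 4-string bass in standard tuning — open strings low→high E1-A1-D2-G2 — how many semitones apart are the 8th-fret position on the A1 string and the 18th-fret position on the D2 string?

A1 at fret 8 → F2 (MIDI 41); D2 at fret 18 → G♯3 (MIDI 56).
41 − 56 = -15, so the two pitches are 15 semitones apart, with G♯3 the higher.

15 semitones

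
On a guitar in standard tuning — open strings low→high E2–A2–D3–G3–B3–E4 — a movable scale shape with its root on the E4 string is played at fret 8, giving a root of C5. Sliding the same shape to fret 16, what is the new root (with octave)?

Moving from fret 8 to fret 16 shifts the root by 8 semitones.
C5 up 8 semitones is G#5.

G#5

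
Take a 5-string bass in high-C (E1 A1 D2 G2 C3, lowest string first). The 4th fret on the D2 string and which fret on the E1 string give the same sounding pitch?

Fret 4 on D2 is MIDI 38 + 4 = 42 (F♯2). On the E1 string (open MIDI 28), that pitch is 42 − 28 = fret 14.

14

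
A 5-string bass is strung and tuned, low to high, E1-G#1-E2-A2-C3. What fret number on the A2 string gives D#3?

6

D#3 is 6 semitones above the open A2 (A–A#–B–C–C#–D–D#), so it sits at fret 6.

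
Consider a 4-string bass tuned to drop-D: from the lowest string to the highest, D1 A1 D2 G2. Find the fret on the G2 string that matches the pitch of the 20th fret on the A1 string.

Fret 20 on A1 is MIDI 33 + 20 = 53 (F3). On the G2 string (open MIDI 43), that pitch is 53 − 43 = fret 10.

10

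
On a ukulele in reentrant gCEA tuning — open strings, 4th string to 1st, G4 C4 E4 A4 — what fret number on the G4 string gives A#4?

A#4 is 3 semitones above the open G4 (G–G#–A–A#), so it sits at fret 3.

3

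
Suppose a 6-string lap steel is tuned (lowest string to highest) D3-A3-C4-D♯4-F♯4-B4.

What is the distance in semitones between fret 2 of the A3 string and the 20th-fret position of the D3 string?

11 semitones

A3 at fret 2 → B3 (MIDI 59); D3 at fret 20 → A♯4 (MIDI 70).
59 − 70 = -11, so the two pitches are 11 semitones apart, with A♯4 the higher.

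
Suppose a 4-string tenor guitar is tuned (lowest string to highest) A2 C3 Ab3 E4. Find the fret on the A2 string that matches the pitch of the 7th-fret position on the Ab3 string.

Fret 7 on Ab3 is MIDI 56 + 7 = 63 (Eb4). On the A2 string (open MIDI 45), that pitch is 63 − 45 = fret 18.

18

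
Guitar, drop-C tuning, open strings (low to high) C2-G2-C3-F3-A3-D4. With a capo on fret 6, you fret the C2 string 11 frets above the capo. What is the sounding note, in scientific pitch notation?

The capo raises the open C2 by 6 semitones to F#2; fretting 11 more gives C2 + 6 + 11 = C2 + 17 semitones = F3.

F3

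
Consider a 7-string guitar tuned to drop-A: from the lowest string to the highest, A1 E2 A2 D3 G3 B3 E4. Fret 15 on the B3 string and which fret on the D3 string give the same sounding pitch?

24

B3 at fret 15 is B3 + 15 semitones = D5.
The open D3 string is 9 semitones below the open B3, so the same pitch on the D3 string lies at fret 15 + 9 = 24.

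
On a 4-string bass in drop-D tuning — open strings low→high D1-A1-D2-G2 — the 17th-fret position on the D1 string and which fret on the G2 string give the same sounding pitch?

0

D1 at fret 17 is D1 + 17 semitones = G2.
The open G2 string is 17 semitones above the open D1, so the same pitch on the G2 string lies at fret 17 − 17 = 0.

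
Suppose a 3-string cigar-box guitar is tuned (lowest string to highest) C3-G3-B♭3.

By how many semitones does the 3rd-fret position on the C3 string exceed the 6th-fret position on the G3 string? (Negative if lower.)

C3 at fret 3 → E♭3 (MIDI 51); G3 at fret 6 → D♭4 (MIDI 61).
51 − 61 = -10, so the two pitches are 10 semitones apart.

-10 semitones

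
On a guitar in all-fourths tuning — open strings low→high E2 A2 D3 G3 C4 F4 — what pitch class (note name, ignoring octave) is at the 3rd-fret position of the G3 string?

A♯

Each fret is one semitone, so G3 + 3 = A♯.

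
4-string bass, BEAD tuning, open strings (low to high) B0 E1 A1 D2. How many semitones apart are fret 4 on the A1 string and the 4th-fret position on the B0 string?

10 semitones

A1 at fret 4 → C#2 (MIDI 37); B0 at fret 4 → D#1 (MIDI 27).
37 − 27 = 10, so the two pitches are 10 semitones apart, with C#2 the higher.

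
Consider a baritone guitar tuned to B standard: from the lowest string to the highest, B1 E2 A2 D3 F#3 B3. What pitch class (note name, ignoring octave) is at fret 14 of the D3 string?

E

The open D3 string plus 14 semitones: D–D#–E–F–…–D–D#–E.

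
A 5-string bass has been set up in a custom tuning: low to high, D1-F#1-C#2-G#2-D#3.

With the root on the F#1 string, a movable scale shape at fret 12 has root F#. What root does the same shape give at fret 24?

F#

Moving from fret 12 to fret 24 shifts the root by 12 semitones.
F# up 12 semitones is F#.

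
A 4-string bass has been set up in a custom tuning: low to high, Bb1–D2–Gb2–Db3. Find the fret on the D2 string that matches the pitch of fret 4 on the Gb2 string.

Fret 4 on Gb2 is MIDI 42 + 4 = 46 (Bb2). On the D2 string (open MIDI 38), that pitch is 46 − 38 = fret 8.

8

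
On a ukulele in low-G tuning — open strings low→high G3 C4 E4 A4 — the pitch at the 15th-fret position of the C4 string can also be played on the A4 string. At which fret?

6

C4 at fret 15 is C4 + 15 semitones = D#5.
The open A4 string is 9 semitones above the open C4, so the same pitch on the A4 string lies at fret 15 − 9 = 6.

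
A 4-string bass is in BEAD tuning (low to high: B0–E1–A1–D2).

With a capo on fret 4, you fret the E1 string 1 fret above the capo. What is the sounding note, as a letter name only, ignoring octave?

The capo raises the open E1 by 4 semitones to G♯1; fretting 1 more gives E1 + 4 + 1 = E1 + 5 semitones, landing on A.

A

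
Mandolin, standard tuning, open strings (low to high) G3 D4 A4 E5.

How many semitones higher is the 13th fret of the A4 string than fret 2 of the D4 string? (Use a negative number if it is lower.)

18 semitones

A4 at fret 13 → A#5 (MIDI 82); D4 at fret 2 → E4 (MIDI 64).
82 − 64 = 18, so the two pitches are 18 semitones apart.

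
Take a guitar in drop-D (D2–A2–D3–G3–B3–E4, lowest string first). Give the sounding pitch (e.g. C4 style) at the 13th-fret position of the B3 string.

Each fret is one semitone, so B3 + 13 = C5.

C5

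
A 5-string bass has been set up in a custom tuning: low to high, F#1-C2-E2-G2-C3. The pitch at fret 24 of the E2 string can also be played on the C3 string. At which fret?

E2 at fret 24 is E2 + 24 semitones = E4.
The open C3 string is 8 semitones above the open E2, so the same pitch on the C3 string lies at fret 24 − 8 = 16.

16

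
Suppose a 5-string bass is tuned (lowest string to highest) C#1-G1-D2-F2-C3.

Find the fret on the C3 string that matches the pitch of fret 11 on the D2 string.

Fret 11 on D2 is MIDI 38 + 11 = 49 (C#3). On the C3 string (open MIDI 48), that pitch is 49 − 48 = fret 1.

1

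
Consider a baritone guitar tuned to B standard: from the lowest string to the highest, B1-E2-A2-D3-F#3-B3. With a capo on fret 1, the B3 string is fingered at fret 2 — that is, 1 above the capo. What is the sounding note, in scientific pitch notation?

C#4

The capo raises the open B3 by 1 semitone to C4; fretting 1 more gives B3 + 1 + 1 = B3 + 2 semitones = C#4.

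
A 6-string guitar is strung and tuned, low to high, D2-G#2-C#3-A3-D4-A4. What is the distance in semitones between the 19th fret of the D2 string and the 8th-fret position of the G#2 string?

5 semitones

D2 at fret 19 → A3 (MIDI 57); G#2 at fret 8 → E3 (MIDI 52).
57 − 52 = 5, so the two pitches are 5 semitones apart, with A3 the higher.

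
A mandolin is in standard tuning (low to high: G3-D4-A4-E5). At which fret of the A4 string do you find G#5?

11

G#5 is 11 semitones above the open A4 (A–A#–B–C–…–F#–G–G#), so it sits at fret 11.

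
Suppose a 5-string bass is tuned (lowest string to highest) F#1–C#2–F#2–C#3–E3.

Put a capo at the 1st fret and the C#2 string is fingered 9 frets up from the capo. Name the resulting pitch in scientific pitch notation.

The capo raises the open C#2 by 1 semitone to D2; fretting 9 more gives C#2 + 1 + 9 = C#2 + 10 semitones = B2.

B2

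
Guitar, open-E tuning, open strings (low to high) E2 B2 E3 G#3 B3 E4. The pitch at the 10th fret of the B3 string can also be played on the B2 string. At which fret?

Fret 10 on B3 is MIDI 59 + 10 = 69 (A4). On the B2 string (open MIDI 47), that pitch is 69 − 47 = fret 22.

22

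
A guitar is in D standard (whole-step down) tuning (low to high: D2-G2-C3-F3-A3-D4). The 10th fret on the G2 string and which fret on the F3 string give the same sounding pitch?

0

G2 at fret 10 is G2 + 10 semitones = F3.
The open F3 string is 10 semitones above the open G2, so the same pitch on the F3 string lies at fret 10 − 10 = 0.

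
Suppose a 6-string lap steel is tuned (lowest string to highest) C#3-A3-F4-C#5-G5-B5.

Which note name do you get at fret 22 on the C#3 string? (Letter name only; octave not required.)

Each fret is one semitone, so C#3 + 22 = B.

B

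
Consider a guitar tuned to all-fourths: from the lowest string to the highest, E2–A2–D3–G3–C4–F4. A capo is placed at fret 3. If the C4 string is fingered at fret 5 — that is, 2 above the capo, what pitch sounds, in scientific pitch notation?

F4

The capo raises the open C4 by 3 semitones to D#4; fretting 2 more gives C4 + 3 + 2 = C4 + 5 semitones = F4.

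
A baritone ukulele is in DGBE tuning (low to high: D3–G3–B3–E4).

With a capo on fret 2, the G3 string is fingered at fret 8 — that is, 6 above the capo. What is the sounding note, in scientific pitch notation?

D♯4

The capo raises the open G3 by 2 semitones to A3; fretting 6 more gives G3 + 2 + 6 = G3 + 8 semitones = D♯4.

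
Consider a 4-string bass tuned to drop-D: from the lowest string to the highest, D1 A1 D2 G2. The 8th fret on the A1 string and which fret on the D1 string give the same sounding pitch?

A1 at fret 8 is A1 + 8 semitones = F2.
The open D1 string is 7 semitones below the open A1, so the same pitch on the D1 string lies at fret 8 + 7 = 15.

15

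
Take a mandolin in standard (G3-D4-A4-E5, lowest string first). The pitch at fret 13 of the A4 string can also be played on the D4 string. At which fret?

20

Fret 13 on A4 is MIDI 69 + 13 = 82 (A♯5). On the D4 string (open MIDI 62), that pitch is 82 − 62 = fret 20.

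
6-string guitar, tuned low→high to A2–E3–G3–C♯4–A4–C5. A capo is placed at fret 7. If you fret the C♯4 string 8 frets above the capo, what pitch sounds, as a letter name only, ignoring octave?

The capo raises the open C♯4 by 7 semitones to G♯4; fretting 8 more gives C♯4 + 7 + 8 = C♯4 + 15 semitones, landing on E.

E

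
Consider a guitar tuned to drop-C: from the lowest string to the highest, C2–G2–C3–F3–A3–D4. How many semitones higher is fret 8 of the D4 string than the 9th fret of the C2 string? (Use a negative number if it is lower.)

25 semitones

D4 at fret 8 → A♯4 (MIDI 70); C2 at fret 9 → A2 (MIDI 45).
70 − 45 = 25, so the two pitches are 25 semitones apart.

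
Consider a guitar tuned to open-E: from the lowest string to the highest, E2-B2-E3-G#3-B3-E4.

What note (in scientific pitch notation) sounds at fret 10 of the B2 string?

The open B2 string plus 10 semitones: B–C–C#–D–…–G–G#–A.
The walk passes from B into C once, so the octave number goes from 2 to 3.

A3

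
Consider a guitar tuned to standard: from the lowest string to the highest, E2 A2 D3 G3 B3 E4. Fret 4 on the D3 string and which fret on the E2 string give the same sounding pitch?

14

Fret 4 on D3 is MIDI 50 + 4 = 54 (F#3). On the E2 string (open MIDI 40), that pitch is 54 − 40 = fret 14.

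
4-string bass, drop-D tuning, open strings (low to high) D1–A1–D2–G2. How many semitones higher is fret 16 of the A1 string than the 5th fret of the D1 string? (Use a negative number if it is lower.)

18 semitones

A1 at fret 16 → C#3 (MIDI 49); D1 at fret 5 → G1 (MIDI 31).
49 − 31 = 18, so the two pitches are 18 semitones apart.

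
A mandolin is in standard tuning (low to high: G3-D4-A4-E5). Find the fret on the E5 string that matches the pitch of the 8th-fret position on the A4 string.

A4 at fret 8 is A4 + 8 semitones = F5.
The open E5 string is 7 semitones above the open A4, so the same pitch on the E5 string lies at fret 8 − 7 = 1.

1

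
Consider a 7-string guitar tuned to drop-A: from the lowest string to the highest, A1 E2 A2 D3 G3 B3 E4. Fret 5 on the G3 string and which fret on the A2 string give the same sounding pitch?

15

G3 at fret 5 is G3 + 5 semitones = C4.
The open A2 string is 10 semitones below the open G3, so the same pitch on the A2 string lies at fret 5 + 10 = 15.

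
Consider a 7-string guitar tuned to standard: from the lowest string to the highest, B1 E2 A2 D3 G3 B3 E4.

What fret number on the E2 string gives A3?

A3 is 17 semitones above the open E2 (E–F–F#–G–…–G–G#–A), so it sits at fret 17.

17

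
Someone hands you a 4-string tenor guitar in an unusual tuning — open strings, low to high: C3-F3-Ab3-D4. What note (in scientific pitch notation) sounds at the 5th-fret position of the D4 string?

The open D4 string plus 5 semitones: D–Eb–E–F–Gb–G.
No B→C boundary is crossed, so the octave stays at 4.

G4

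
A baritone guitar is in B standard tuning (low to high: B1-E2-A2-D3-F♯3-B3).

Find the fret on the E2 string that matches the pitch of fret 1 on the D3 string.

Fret 1 on D3 is MIDI 50 + 1 = 51 (D♯3). On the E2 string (open MIDI 40), that pitch is 51 − 40 = fret 11.

11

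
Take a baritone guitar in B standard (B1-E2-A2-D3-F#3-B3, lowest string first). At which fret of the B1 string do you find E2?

E2 is 5 semitones above the open B1 (B–C–C#–D–D#–E), so it sits at fret 5.

5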